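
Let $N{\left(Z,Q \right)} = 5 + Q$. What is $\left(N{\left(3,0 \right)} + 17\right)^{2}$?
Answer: $484$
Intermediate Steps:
$\left(N{\left(3,0 \right)} + 17\right)^{2} = \left(\left(5 + 0\right) + 17\right)^{2} = \left(5 + 17\right)^{2} = 22^{2} = 484$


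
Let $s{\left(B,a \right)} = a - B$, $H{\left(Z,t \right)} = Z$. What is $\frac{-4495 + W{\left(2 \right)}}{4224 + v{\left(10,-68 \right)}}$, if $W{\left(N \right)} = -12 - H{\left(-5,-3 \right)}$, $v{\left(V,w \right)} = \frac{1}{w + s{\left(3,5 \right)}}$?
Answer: $- \frac{297132}{278783} \approx -1.0658$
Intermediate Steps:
$v{\left(V,w \right)} = \frac{1}{2 + w}$ ($v{\left(V,w \right)} = \frac{1}{w + \left(5 - 3\right)} = \frac{1}{w + 2} = \frac{1}{2 + w}$)
$W{\left(N \right)} = -7$ ($W{\left(N \right)} = -12 - -5 = -12 + 5 = -7$)
$\frac{-4495 + W{\left(2 \right)}}{4224 + v{\left(10,-68 \right)}} = \frac{-4495 - 7}{4224 + \frac{1}{2 - 68}} = - \frac{4502}{4224 + \frac{1}{-66}} = - \frac{4502}{4224 - \frac{1}{66}} = - \frac{4502}{\frac{278783}{66}} = \left(-4502\right) \frac{66}{278783} = - \frac{297132}{278783}$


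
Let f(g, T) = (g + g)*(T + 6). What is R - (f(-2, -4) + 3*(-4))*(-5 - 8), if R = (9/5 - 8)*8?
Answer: -1548/5 ≈ -309.60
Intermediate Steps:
f(g, T) = 2*g*(6 + T) (f(g, T) = (2*g)*(6 + T) = 2*g*(6 + T))
R = -248/5 (R = (9*(⅕) - 8)*8 = (9/5 - 8)*8 = -31/5*8 = -248/5 ≈ -49.600)
R - (f(-2, -4) + 3*(-4))*(-5 - 8) = -248/5 - (2*(-2)*(6 - 4) + 3*(-4))*(-5 - 8) = -248/5 - (2*(-2)*2 - 12)*(-13) = -248/5 - (-8 - 12)*(-13) = -248/5 - (-20)*(-13) = -248/5 - 1*260 = -248/5 - 260 = -1548/5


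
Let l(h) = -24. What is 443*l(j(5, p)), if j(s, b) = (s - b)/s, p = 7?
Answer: -10632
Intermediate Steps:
j(s, b) = (s - b)/s
443*l(j(5, p)) = 443*(-24) = -10632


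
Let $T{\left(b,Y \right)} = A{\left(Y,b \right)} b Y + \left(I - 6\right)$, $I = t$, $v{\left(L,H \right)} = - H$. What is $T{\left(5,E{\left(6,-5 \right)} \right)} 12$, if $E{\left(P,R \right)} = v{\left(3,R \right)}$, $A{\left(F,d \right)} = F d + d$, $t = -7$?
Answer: $8844$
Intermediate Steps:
$A{\left(F,d \right)} = d + F d$
$E{\left(P,R \right)} = - R$
$I = -7$
$T{\left(b,Y \right)} = -13 + Y b^{2} \left(1 + Y\right)$ ($T{\left(b,Y \right)} = b \left(1 + Y\right) b Y - 13 = b^{2} \left(1 + Y\right) Y - 13 = Y b^{2} \left(1 + Y\right) - 13 = -13 + Y b^{2} \left(1 + Y\right)$)
$T{\left(5,E{\left(6,-5 \right)} \right)} 12 = \left(-13 + \left(-1\right) \left(-5\right) 5^{2} \left(1 - -5\right)\right) 12 = \left(-13 + 5 \cdot 25 \left(1 + 5\right)\right) 12 = \left(-13 + 5 \cdot 25 \cdot 6\right) 12 = \left(-13 + 750\right) 12 = 737 \cdot 12 = 8844$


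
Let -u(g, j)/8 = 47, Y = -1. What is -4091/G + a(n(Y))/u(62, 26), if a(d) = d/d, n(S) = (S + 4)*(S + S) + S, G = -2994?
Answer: 767611/562872 ≈ 1.3637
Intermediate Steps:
n(S) = S + 2*S*(4 + S) (n(S) = (4 + S)*(2*S) + S = 2*S*(4 + S) + S = S + 2*S*(4 + S))
u(g, j) = -376 (u(g, j) = -8*47 = -376)
a(d) = 1
-4091/G + a(n(Y))/u(62, 26) = -4091/(-2994) + 1/(-376) = -4091*(-1/2994) + 1*(-1/376) = 4091/2994 - 1/376 = 767611/562872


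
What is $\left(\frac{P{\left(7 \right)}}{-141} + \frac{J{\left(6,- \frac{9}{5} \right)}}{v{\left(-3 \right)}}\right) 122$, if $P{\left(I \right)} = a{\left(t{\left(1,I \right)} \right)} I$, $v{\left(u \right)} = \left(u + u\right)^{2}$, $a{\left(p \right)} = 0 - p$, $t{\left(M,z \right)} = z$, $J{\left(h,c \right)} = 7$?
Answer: $\frac{55937}{846} \approx 66.119$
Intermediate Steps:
$a{\left(p \right)} = - p$
$v{\left(u \right)} = 4 u^{2}$ ($v{\left(u \right)} = \left(2 u\right)^{2} = 4 u^{2}$)
$P{\left(I \right)} = - I^{2}$ ($P{\left(I \right)} = - I I = - I^{2}$)
$\left(\frac{P{\left(7 \right)}}{-141} + \frac{J{\left(6,- \frac{9}{5} \right)}}{v{\left(-3 \right)}}\right) 122 = \left(\frac{\left(-1\right) 7^{2}}{-141} + \frac{7}{4 \left(-3\right)^{2}}\right) 122 = \left(\left(-1\right) 49 \left(- \frac{1}{141}\right) + \frac{7}{4 \cdot 9}\right) 122 = \left(\left(-49\right) \left(- \frac{1}{141}\right) + \frac{7}{36}\right) 122 = \left(\frac{49}{141} + 7 \cdot \frac{1}{36}\right) 122 = \left(\frac{49}{141} + \frac{7}{36}\right) 122 = \frac{917}{1692} \cdot 122 = \frac{55937}{846}$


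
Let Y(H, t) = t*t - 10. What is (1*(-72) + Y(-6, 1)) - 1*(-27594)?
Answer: 27513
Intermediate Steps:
Y(H, t) = -10 + t² (Y(H, t) = t² - 10 = -10 + t²)
(1*(-72) + Y(-6, 1)) - 1*(-27594) = (1*(-72) + (-10 + 1²)) - 1*(-27594) = (-72 + (-10 + 1)) + 27594 = (-72 - 9) + 27594 = -81 + 27594 = 27513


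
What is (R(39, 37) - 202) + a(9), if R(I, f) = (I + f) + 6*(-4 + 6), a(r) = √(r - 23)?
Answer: -114 + I*√14 ≈ -114.0 + 3.7417*I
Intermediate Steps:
a(r) = √(-23 + r)
R(I, f) = 12 + I + f (R(I, f) = (I + f) + 6*2 = (I + f) + 12 = 12 + I + f)
(R(39, 37) - 202) + a(9) = ((12 + 39 + 37) - 202) + √(-23 + 9) = (88 - 202) + √(-14) = -114 + I*√14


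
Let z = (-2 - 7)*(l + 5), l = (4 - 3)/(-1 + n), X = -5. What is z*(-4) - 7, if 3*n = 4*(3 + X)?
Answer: 1795/11 ≈ 163.18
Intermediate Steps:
n = -8/3 (n = (4*(3 - 5))/3 = (4*(-2))/3 = (⅓)*(-8) = -8/3 ≈ -2.6667)
l = -3/11 (l = (4 - 3)/(-1 - 8/3) = 1/(-11/3) = 1*(-3/11) = -3/11 ≈ -0.27273)
z = -468/11 (z = (-2 - 7)*(-3/11 + 5) = -9*52/11 = -468/11 ≈ -42.545)
z*(-4) - 7 = -468/11*(-4) - 7 = 1872/11 - 7 = 1795/11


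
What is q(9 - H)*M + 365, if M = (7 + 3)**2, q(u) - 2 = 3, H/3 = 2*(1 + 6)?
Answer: 865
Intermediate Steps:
H = 42 (H = 3*(2*(1 + 6)) = 3*(2*7) = 3*14 = 42)
q(u) = 5 (q(u) = 2 + 3 = 5)
M = 100 (M = 10**2 = 100)
q(9 - H)*M + 365 = 5*100 + 365 = 500 + 365 = 865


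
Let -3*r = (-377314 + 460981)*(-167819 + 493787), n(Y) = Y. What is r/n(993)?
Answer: -3030307184/331 ≈ -9.1550e+6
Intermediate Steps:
r = -9090921552 (r = -(-377314 + 460981)*(-167819 + 493787)/3 = -27889*325968 = -1/3*27272764656 = -9090921552)
r/n(993) = -9090921552/993 = -9090921552*1/993 = -3030307184/331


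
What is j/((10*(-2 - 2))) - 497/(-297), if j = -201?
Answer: 79577/11880 ≈ 6.6984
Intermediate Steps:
j/((10*(-2 - 2))) - 497/(-297) = -201*1/(10*(-2 - 2)) - 497/(-297) = -201/(10*(-4)) - 497*(-1/297) = -201/(-40) + 497/297 = -201*(-1/40) + 497/297 = 201/40 + 497/297 = 79577/11880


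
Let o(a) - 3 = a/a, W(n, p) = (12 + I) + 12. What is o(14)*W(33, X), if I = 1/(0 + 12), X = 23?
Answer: 289/3 ≈ 96.333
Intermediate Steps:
I = 1/12 ≈ 0.083333
W(n, p) = 289/12 (W(n, p) = (12 + 1/12) + 12 = 145/12 + 12 = 289/12)
o(a) = 4 (o(a) = 3 + a/a = 3 + 1 = 4)
o(14)*W(33, X) = 4*(289/12) = 289/3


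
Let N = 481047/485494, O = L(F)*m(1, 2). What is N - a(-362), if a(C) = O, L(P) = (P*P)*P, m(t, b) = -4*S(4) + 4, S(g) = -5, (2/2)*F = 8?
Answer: -5965269225/485494 ≈ -12287.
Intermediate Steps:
F = 8
m(t, b) = 24 (m(t, b) = -4*(-5) + 4 = 20 + 4 = 24)
L(P) = P³ (L(P) = P²*P = P³)
O = 12288 (O = 8³*24 = 512*24 = 12288)
a(C) = 12288
N = 481047/485494 (N = 481047*(1/485494) = 481047/485494 ≈ 0.99084)
N - a(-362) = 481047/485494 - 1*12288 = 481047/485494 - 12288 = -5965269225/485494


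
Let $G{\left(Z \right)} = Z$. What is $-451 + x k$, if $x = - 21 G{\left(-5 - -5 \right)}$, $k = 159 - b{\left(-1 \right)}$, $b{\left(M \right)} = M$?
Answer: $-451$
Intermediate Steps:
$k = 160$ ($k = 159 - -1 = 159 + 1 = 160$)
$x = 0$ ($x = - 21 \left(-5 - -5\right) = - 21 \left(-5 + 5\right) = \left(-21\right) 0 = 0$)
$-451 + x k = -451 + 0 \cdot 160 = -451 + 0 = -451$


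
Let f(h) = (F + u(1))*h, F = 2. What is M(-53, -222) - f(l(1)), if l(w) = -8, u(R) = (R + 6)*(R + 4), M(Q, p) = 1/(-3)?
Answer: 887/3 ≈ 295.67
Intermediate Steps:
M(Q, p) = -1/3
u(R) = (4 + R)*(6 + R) (u(R) = (6 + R)*(4 + R) = (4 + R)*(6 + R))
f(h) = 37*h (f(h) = (2 + (24 + 1**2 + 10*1))*h = (2 + (24 + 1 + 10))*h = (2 + 35)*h = 37*h)
M(-53, -222) - f(l(1)) = -1/3 - 37*(-8) = -1/3 - 1*(-296) = -1/3 + 296 = 887/3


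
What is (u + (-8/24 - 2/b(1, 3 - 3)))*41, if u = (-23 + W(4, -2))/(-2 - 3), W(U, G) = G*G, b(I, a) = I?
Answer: 902/15 ≈ 60.133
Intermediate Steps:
W(U, G) = G²
u = 19/5 (u = (-23 + (-2)²)/(-2 - 3) = (-23 + 4)/(-5) = -19*(-⅕) = 19/5 ≈ 3.8000)
(u + (-8/24 - 2/b(1, 3 - 3)))*41 = (19/5 + (-8/24 - 2/1))*41 = (19/5 + (-8*1/24 - 2*1))*41 = (19/5 + (-⅓ - 2))*41 = (19/5 - 7/3)*41 = (22/15)*41 = 902/15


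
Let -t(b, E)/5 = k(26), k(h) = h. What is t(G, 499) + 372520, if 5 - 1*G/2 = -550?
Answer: 372390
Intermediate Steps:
G = 1110 (G = 10 - 2*(-550) = 10 + 1100 = 1110)
t(b, E) = -130 (t(b, E) = -5*26 = -130)
t(G, 499) + 372520 = -130 + 372520 = 372390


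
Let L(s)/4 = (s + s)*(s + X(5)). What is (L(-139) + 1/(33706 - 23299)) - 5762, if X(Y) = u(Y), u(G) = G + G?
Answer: 1432898203/10407 ≈ 1.3769e+5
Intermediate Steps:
u(G) = 2*G
X(Y) = 2*Y
L(s) = 8*s*(10 + s) (L(s) = 4*((s + s)*(s + 2*5)) = 4*((2*s)*(s + 10)) = 4*((2*s)*(10 + s)) = 4*(2*s*(10 + s)) = 8*s*(10 + s))
(L(-139) + 1/(33706 - 23299)) - 5762 = (8*(-139)*(10 - 139) + 1/(33706 - 23299)) - 5762 = (8*(-139)*(-129) + 1/10407) - 5762 = (143448 + 1/10407) - 5762 = 1492863337/10407 - 5762 = 1432898203/10407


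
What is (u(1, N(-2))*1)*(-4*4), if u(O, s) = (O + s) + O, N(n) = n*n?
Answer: -96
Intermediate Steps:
N(n) = n**2
u(O, s) = s + 2*O
(u(1, N(-2))*1)*(-4*4) = (((-2)**2 + 2*1)*1)*(-4*4) = ((4 + 2)*1)*(-16) = (6*1)*(-16) = 6*(-16) = -96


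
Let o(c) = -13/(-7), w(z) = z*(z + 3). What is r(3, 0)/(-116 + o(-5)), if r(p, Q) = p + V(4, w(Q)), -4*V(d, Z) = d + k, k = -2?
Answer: -35/1598 ≈ -0.021902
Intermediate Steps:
w(z) = z*(3 + z)
V(d, Z) = ½ - d/4 (V(d, Z) = -(d - 2)/4 = -(-2 + d)/4 = ½ - d/4)
r(p, Q) = -½ + p (r(p, Q) = p + (½ - ¼*4) = p + (½ - 1) = p - ½ = -½ + p)
o(c) = 13/7 (o(c) = -13*(-⅐) = 13/7)
r(3, 0)/(-116 + o(-5)) = (-½ + 3)/(-116 + 13/7) = 5/(2*(-799/7)) = (5/2)*(-7/799) = -35/1598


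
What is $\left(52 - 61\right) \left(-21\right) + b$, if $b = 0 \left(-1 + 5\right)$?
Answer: $189$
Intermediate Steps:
$b = 0$ ($b = 0 \cdot 4 = 0$)
$\left(52 - 61\right) \left(-21\right) + b = \left(52 - 61\right) \left(-21\right) + 0 = \left(-9\right) \left(-21\right) + 0 = 189 + 0 = 189$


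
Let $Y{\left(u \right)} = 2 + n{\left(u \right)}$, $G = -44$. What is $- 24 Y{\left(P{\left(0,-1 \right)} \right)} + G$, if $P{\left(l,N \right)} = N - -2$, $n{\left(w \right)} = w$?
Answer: $-116$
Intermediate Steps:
$P{\left(l,N \right)} = 2 + N$ ($P{\left(l,N \right)} = N + 2 = 2 + N$)
$Y{\left(u \right)} = 2 + u$
$- 24 Y{\left(P{\left(0,-1 \right)} \right)} + G = - 24 \left(2 + \left(2 - 1\right)\right) - 44 = - 24 \left(2 + 1\right) - 44 = \left(-24\right) 3 - 44 = -72 - 44 = -116$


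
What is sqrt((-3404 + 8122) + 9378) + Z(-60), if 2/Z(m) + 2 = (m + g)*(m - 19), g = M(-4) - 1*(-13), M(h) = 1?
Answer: 1/1816 + 4*sqrt(881) ≈ 118.73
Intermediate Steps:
g = 14 (g = 1 - 1*(-13) = 1 + 13 = 14)
Z(m) = 2/(-2 + (-19 + m)*(14 + m)) (Z(m) = 2/(-2 + (m + 14)*(m - 19)) = 2/(-2 + (14 + m)*(-19 + m)) = 2/(-2 + (-19 + m)*(14 + m)))
sqrt((-3404 + 8122) + 9378) + Z(-60) = sqrt((-3404 + 8122) + 9378) + 2/(-268 + (-60)**2 - 5*(-60)) = sqrt(4718 + 9378) + 2/(-268 + 3600 + 300) = sqrt(14096) + 2/3632 = 4*sqrt(881) + 2*(1/3632) = 4*sqrt(881) + 1/1816 = 1/1816 + 4*sqrt(881)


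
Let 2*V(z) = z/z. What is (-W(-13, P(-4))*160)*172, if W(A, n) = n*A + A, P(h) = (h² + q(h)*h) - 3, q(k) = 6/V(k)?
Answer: -12163840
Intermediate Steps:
V(z) = ½ (V(z) = (z/z)/2 = (½)*1 = ½)
q(k) = 12 (q(k) = 6/(½) = 6*2 = 12)
P(h) = -3 + h² + 12*h (P(h) = (h² + 12*h) - 3 = -3 + h² + 12*h)
W(A, n) = A + A*n (W(A, n) = A*n + A = A + A*n)
(-W(-13, P(-4))*160)*172 = (-(-13)*(1 + (-3 + (-4)² + 12*(-4)))*160)*172 = (-(-13)*(1 + (-3 + 16 - 48))*160)*172 = (-(-13)*(1 - 35)*160)*172 = (-(-13)*(-34)*160)*172 = (-1*442*160)*172 = -442*160*172 = -70720*172 = -12163840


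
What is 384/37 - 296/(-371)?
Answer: 153416/13727 ≈ 11.176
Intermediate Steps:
384/37 - 296/(-371) = 384*(1/37) - 296*(-1/371) = 384/37 + 296/371 = 153416/13727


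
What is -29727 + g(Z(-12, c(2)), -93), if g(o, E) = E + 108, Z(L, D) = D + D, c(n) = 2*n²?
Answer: -29712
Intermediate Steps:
Z(L, D) = 2*D
g(o, E) = 108 + E
-29727 + g(Z(-12, c(2)), -93) = -29727 + (108 - 93) = -29727 + 15 = -29712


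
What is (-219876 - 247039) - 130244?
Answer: -597159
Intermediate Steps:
(-219876 - 247039) - 130244 = -466915 - 130244 = -597159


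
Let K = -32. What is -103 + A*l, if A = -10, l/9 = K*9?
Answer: 25817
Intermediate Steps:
l = -2592 (l = 9*(-32*9) = 9*(-288) = -2592)
-103 + A*l = -103 - 10*(-2592) = -103 + 25920 = 25817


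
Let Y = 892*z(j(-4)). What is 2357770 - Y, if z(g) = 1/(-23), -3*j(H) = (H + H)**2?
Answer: 54229602/23 ≈ 2.3578e+6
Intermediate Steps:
j(H) = -4*H**2/3 (j(H) = -(H + H)**2/3 = -4*H**2/3)
z(g) = -1/23
Y = -892/23 (Y = 892*(-1/23) = -892/23 ≈ -38.783)
2357770 - Y = 2357770 - 1*(-892/23) = 2357770 + 892/23 = 54229602/23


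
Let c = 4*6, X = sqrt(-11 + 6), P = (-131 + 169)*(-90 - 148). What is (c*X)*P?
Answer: -217056*I*sqrt(5) ≈ -4.8535e+5*I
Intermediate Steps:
P = -9044 (P = 38*(-238) = -9044)
X = I*sqrt(5) (X = sqrt(-5) = I*sqrt(5) ≈ 2.2361*I)
c = 24
(c*X)*P = (24*(I*sqrt(5)))*(-9044) = (24*I*sqrt(5))*(-9044) = -217056*I*sqrt(5)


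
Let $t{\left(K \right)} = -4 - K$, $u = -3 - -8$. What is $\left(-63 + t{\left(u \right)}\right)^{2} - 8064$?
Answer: $-2880$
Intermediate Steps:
$u = 5$ ($u = -3 + \left(12 - 4\right) = -3 + 8 = 5$)
$\left(-63 + t{\left(u \right)}\right)^{2} - 8064 = \left(-63 - 9\right)^{2} - 8064 = \left(-72\right)^{2} - 8064 = 5184 - 8064 = -2880$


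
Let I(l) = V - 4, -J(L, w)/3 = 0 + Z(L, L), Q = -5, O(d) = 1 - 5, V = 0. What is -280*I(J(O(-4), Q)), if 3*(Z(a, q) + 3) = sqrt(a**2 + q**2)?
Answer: 1120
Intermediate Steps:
Z(a, q) = -3 + sqrt(a**2 + q**2)/3
O(d) = -4
J(L, w) = 9 - sqrt(2)*sqrt(L**2) (J(L, w) = -3*(0 + (-3 + sqrt(L**2 + L**2)/3)) = -3*(0 + (-3 + sqrt(2*L**2)/3)) = -3*(0 + (-3 + (sqrt(2)*sqrt(L**2))/3)) = -3*(0 + (-3 + sqrt(2)*sqrt(L**2)/3)) = -3*(-3 + sqrt(2)*sqrt(L**2)/3) = 9 - sqrt(2)*sqrt(L**2))
I(l) = -4 (I(l) = 0 - 4 = -4)
-280*I(J(O(-4), Q)) = -280*(-4) = 1120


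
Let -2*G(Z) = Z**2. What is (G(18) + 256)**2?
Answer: 8836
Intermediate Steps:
G(Z) = -Z**2/2
(G(18) + 256)**2 = (-1/2*18**2 + 256)**2 = (-1/2*324 + 256)**2 = (-162 + 256)**2 = 94**2 = 8836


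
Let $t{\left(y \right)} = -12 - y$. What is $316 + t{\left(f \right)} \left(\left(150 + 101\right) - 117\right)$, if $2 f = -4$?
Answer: $-1024$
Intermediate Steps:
$f = -2$ ($f = \frac{1}{2} \left(-4\right) = -2$)
$316 + t{\left(f \right)} \left(\left(150 + 101\right) - 117\right) = 316 + \left(-12 - -2\right) \left(\left(150 + 101\right) - 117\right) = 316 + \left(-12 + 2\right) \left(251 - 117\right) = 316 - 1340 = -1024$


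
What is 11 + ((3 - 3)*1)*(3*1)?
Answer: 11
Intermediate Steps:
11 + ((3 - 3)*1)*(3*1) = 11 + (0*1)*3 = 11 + 0*3 = 11 + 0 = 11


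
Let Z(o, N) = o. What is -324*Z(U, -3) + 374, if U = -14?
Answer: 4910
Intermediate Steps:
-324*Z(U, -3) + 374 = -324*(-14) + 374 = 4536 + 374 = 4910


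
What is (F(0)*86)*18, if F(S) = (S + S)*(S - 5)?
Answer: 0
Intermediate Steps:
F(S) = 2*S*(-5 + S) (F(S) = (2*S)*(-5 + S) = 2*S*(-5 + S))
(F(0)*86)*18 = ((2*0*(-5 + 0))*86)*18 = ((2*0*(-5))*86)*18 = (0*86)*18 = 0*18 = 0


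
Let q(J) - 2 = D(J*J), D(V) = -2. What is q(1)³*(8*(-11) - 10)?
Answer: 0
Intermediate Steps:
q(J) = 0 (q(J) = 2 - 2 = 0)
q(1)³*(8*(-11) - 10) = 0³*(8*(-11) - 10) = 0*(-88 - 10) = 0*(-98) = 0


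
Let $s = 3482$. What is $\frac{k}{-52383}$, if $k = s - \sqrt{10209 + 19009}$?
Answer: $- \frac{3482}{52383} + \frac{\sqrt{29218}}{52383} \approx -0.063209$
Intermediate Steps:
$k = 3482 - \sqrt{29218}$ ($k = 3482 - \sqrt{10209 + 19009} = 3482 - \sqrt{29218} \approx 3311.1$)
$\frac{k}{-52383} = \frac{3482 - \sqrt{29218}}{-52383} = \left(3482 - \sqrt{29218}\right) \left(- \frac{1}{52383}\right) = - \frac{3482}{52383} + \frac{\sqrt{29218}}{52383}$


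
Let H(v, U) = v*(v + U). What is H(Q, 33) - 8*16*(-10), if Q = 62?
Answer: 7170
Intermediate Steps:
H(v, U) = v*(U + v)
H(Q, 33) - 8*16*(-10) = 62*(33 + 62) - 8*16*(-10) = 62*95 - 128*(-10) = 5890 - 1*(-1280) = 5890 + 1280 = 7170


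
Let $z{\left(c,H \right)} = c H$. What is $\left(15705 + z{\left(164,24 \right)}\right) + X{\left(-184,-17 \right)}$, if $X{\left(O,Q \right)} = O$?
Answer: $19457$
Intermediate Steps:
$z{\left(c,H \right)} = H c$
$\left(15705 + z{\left(164,24 \right)}\right) + X{\left(-184,-17 \right)} = \left(15705 + 24 \cdot 164\right) - 184 = \left(15705 + 3936\right) - 184 = 19641 - 184 = 19457$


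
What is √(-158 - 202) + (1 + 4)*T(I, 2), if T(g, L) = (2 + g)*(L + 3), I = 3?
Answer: 125 + 6*I*√10 ≈ 125.0 + 18.974*I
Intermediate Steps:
T(g, L) = (2 + g)*(3 + L)
√(-158 - 202) + (1 + 4)*T(I, 2) = √(-158 - 202) + (1 + 4)*(6 + 2*2 + 3*3 + 2*3) = √(-360) + 5*(6 + 4 + 9 + 6) = 6*I*√10 + 5*25 = 6*I*√10 + 125 = 125 + 6*I*√10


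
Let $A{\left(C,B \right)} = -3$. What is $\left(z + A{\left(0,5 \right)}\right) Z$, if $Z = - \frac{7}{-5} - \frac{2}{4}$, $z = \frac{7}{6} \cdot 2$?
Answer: $- \frac{3}{5} \approx -0.6$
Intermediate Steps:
$z = \frac{7}{3}$ ($z = 7 \cdot \frac{1}{6} \cdot 2 = \frac{7}{6} \cdot 2 = \frac{7}{3} \approx 2.3333$)
$Z = \frac{9}{10}$ ($Z = \left(-7\right) \left(- \frac{1}{5}\right) - \frac{1}{2} = \frac{7}{5} - \frac{1}{2} = \frac{9}{10} \approx 0.9$)
$\left(z + A{\left(0,5 \right)}\right) Z = \left(\frac{7}{3} - 3\right) \frac{9}{10} = \left(- \frac{2}{3}\right) \frac{9}{10} = - \frac{3}{5}$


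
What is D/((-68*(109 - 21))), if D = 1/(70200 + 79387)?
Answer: -1/895128608 ≈ -1.1172e-9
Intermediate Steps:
D = 1/149587 ≈ 6.6851e-6
D/((-68*(109 - 21))) = 1/(149587*((-68*(109 - 21)))) = 1/(149587*((-68*88))) = (1/149587)/(-5984) = (1/149587)*(-1/5984) = -1/895128608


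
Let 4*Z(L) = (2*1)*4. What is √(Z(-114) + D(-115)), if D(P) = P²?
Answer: √13227 ≈ 115.01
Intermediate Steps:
Z(L) = 2 (Z(L) = ((2*1)*4)/4 = (2*4)/4 = (¼)*8 = 2)
√(Z(-114) + D(-115)) = √(2 + (-115)²) = √(2 + 13225) = √13227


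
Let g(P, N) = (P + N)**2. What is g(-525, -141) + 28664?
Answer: 472220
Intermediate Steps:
g(P, N) = (N + P)**2
g(-525, -141) + 28664 = (-141 - 525)**2 + 28664 = (-666)**2 + 28664 = 443556 + 28664 = 472220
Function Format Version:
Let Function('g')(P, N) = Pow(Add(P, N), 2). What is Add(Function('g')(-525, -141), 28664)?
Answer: 472220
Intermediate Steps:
Function('g')(P, N) = Pow(Add(N, P), 2)
Add(Function('g')(-525, -141), 28664) = Add(Pow(Add(-141, -525), 2), 28664) = Add(Pow(-666, 2), 28664) = Add(443556, 28664) = 472220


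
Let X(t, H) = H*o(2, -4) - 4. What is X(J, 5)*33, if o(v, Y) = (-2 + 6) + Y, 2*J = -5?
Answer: -132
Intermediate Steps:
J = -5/2 (J = (½)*(-5) = -5/2 ≈ -2.5000)
o(v, Y) = 4 + Y
X(t, H) = -4 (X(t, H) = H*(4 - 4) - 4 = H*0 - 4 = 0 - 4 = -4)
X(J, 5)*33 = -4*33 = -132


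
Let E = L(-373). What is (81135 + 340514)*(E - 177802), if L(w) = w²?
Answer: -16306431777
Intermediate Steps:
E = 139129 (E = (-373)² = 139129)
(81135 + 340514)*(E - 177802) = (81135 + 340514)*(139129 - 177802) = 421649*(-38673) = -16306431777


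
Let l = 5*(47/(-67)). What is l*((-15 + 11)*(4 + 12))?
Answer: 15040/67 ≈ 224.48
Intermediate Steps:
l = -235/67 (l = 5*(47*(-1/67)) = 5*(-47/67) = -235/67 ≈ -3.5075)
l*((-15 + 11)*(4 + 12)) = -235*(-15 + 11)*(4 + 12)/67 = -(-940)*16/67 = -235/67*(-64) = 15040/67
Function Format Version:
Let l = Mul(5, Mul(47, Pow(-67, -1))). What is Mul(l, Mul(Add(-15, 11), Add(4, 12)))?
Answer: Rational(15040, 67) ≈ 224.48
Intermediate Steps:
l = Rational(-235, 67) (l = Mul(5, Mul(47, Rational(-1, 67))) = Mul(5, Rational(-47, 67)) = Rational(-235, 67) ≈ -3.5075)
Mul(l, Mul(Add(-15, 11), Add(4, 12))) = Mul(Rational(-235, 67), Mul(Add(-15, 11), Add(4, 12))) = Mul(Rational(-235, 67), Mul(-4, 16)) = Mul(Rational(-235, 67), -64) = Rational(15040, 67)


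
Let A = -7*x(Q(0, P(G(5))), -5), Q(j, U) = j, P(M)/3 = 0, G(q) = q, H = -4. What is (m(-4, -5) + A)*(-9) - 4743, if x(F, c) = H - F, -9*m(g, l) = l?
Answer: -5000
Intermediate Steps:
P(M) = 0 (P(M) = 3*0 = 0)
m(g, l) = -l/9
x(F, c) = -4 - F
A = 28 (A = -7*(-4 - 1*0) = -7*(-4 + 0) = -7*(-4) = 28)
(m(-4, -5) + A)*(-9) - 4743 = (-⅑*(-5) + 28)*(-9) - 4743 = (5/9 + 28)*(-9) - 4743 = (257/9)*(-9) - 4743 = -257 - 4743 = -5000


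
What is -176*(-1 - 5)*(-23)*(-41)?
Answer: 995808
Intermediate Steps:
-176*(-1 - 5)*(-23)*(-41) = -(-1056)*(-23)*(-41) = -176*138*(-41) = -24288*(-41) = 995808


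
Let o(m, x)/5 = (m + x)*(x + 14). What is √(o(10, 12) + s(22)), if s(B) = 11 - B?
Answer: √2849 ≈ 53.376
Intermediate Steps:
o(m, x) = 5*(14 + x)*(m + x) (o(m, x) = 5*((m + x)*(x + 14)) = 5*((m + x)*(14 + x)) = 5*((14 + x)*(m + x)) = 5*(14 + x)*(m + x))
√(o(10, 12) + s(22)) = √((5*12² + 70*10 + 70*12 + 5*10*12) + (11 - 1*22)) = √((5*144 + 700 + 840 + 600) + (11 - 22)) = √((720 + 700 + 840 + 600) - 11) = √(2860 - 11) = √2849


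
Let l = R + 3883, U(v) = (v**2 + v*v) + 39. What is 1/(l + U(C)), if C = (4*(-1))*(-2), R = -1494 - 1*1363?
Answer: 1/1193 ≈ 0.00083822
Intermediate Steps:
R = -2857 (R = -1494 - 1363 = -2857)
C = 8 (C = -4*(-2) = 8)
U(v) = 39 + 2*v**2 (U(v) = (v**2 + v**2) + 39 = 2*v**2 + 39 = 39 + 2*v**2)
l = 1026 (l = -2857 + 3883 = 1026)
1/(l + U(C)) = 1/(1026 + (39 + 2*8**2)) = 1/(1026 + (39 + 2*64)) = 1/(1026 + (39 + 128)) = 1/(1026 + 167) = 1/1193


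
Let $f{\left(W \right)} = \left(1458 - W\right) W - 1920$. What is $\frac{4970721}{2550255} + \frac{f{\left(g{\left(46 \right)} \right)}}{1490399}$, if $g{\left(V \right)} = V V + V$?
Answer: $\frac{1173950198613}{1266965833915} \approx 0.92658$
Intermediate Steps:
$g{\left(V \right)} = V + V^{2}$ ($g{\left(V \right)} = V^{2} + V = V + V^{2}$)
$f{\left(W \right)} = -1920 + W \left(1458 - W\right)$ ($f{\left(W \right)} = W \left(1458 - W\right) - 1920 = -1920 + W \left(1458 - W\right)$)
$\frac{4970721}{2550255} + \frac{f{\left(g{\left(46 \right)} \right)}}{1490399} = \frac{4970721}{2550255} + \frac{-1920 - \left(46 \left(1 + 46\right)\right)^{2} + 1458 \cdot 46 \left(1 + 46\right)}{1490399} = 4970721 \cdot \frac{1}{2550255} + \left(-1920 - \left(46 \cdot 47\right)^{2} + 1458 \cdot 46 \cdot 47\right) \frac{1}{1490399} = \frac{1656907}{850085} + \left(-1920 - 2162^{2} + 1458 \cdot 2162\right) \frac{1}{1490399} = \frac{1656907}{850085} + \left(-1920 - 4674244 + 3152196\right) \frac{1}{1490399} = \frac{1656907}{850085} - \frac{1523968}{1490399} = \frac{1173950198613}{1266965833915}$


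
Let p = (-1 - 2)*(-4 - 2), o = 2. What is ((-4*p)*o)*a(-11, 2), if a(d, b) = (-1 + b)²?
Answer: -144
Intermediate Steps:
p = 18 (p = -3*(-6) = 18)
((-4*p)*o)*a(-11, 2) = (-4*18*2)*(-1 + 2)² = -72*2*1² = -144*1 = -144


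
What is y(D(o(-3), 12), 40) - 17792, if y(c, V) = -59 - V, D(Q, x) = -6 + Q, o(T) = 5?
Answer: -17891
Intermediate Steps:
y(D(o(-3), 12), 40) - 17792 = (-59 - 1*40) - 17792 = (-59 - 40) - 17792 = -99 - 17792 = -17891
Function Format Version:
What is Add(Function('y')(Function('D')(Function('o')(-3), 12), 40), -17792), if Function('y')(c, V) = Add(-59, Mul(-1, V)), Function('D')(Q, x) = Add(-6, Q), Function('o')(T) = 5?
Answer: -17891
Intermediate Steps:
Add(Function('y')(Function('D')(Function('o')(-3), 12), 40), -17792) = Add(Add(-59, Mul(-1, 40)), -17792) = Add(Add(-59, -40), -17792) = Add(-99, -17792) = -17891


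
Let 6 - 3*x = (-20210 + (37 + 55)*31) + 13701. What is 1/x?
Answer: 1/1221 ≈ 0.00081900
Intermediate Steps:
x = 1221 (x = 2 - ((-20210 + (37 + 55)*31) + 13701)/3 = 2 - ((-20210 + 92*31) + 13701)/3 = 2 - ((-20210 + 2852) + 13701)/3 = 2 - (-17358 + 13701)/3 = 2 - ⅓*(-3657) = 2 + 1219 = 1221)
1/x = 1/1221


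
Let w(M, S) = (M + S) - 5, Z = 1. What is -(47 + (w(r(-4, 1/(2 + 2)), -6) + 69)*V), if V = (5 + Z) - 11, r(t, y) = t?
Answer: 223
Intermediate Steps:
V = -5 (V = (5 + 1) - 11 = 6 - 11 = -5)
w(M, S) = -5 + M + S
-(47 + (w(r(-4, 1/(2 + 2)), -6) + 69)*V) = -(47 + ((-5 - 4 - 6) + 69)*(-5)) = -(47 + (-15 + 69)*(-5)) = -(47 + 54*(-5)) = -(47 - 270) = -1*(-223) = 223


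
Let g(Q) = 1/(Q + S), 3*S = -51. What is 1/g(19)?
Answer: 2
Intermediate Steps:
S = -17 (S = (⅓)*(-51) = -17)
g(Q) = 1/(-17 + Q) (g(Q) = 1/(Q - 17) = 1/(-17 + Q))
1/g(19) = 1/(1/(-17 + 19)) = 1/(1/2) = 1/(½) = 2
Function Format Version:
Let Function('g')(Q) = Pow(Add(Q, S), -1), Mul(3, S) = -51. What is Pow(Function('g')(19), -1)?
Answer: 2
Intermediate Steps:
S = -17 (S = Mul(Rational(1, 3), -51) = -17)
Function('g')(Q) = Pow(Add(-17, Q), -1) (Function('g')(Q) = Pow(Add(Q, -17), -1) = Pow(Add(-17, Q), -1))
Pow(Function('g')(19), -1) = Pow(Pow(Add(-17, 19), -1), -1) = Pow(Pow(2, -1), -1) = Pow(Rational(1, 2), -1) = 2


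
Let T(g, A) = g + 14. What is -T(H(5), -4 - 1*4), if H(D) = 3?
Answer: -17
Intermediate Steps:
T(g, A) = 14 + g
-T(H(5), -4 - 1*4) = -(14 + 3) = -1*17 = -17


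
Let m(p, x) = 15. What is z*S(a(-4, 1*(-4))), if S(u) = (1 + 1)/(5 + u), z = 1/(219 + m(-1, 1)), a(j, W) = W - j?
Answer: 1/585 ≈ 0.0017094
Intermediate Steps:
z = 1/234 (z = 1/(219 + 15) = 1/234 ≈ 0.0042735)
S(u) = 2/(5 + u)
z*S(a(-4, 1*(-4))) = (2/(5 + (1*(-4) - 1*(-4))))/234 = (2/(5 + (-4 + 4)))/234 = (2/(5 + 0))/234 = (2/5)/234 = (2*(1/5))/234 = (1/234)*(2/5) = 1/585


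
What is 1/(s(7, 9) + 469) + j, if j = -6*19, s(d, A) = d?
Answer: -54263/476 ≈ -114.00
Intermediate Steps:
j = -114
1/(s(7, 9) + 469) + j = 1/(7 + 469) - 114 = 1/476 - 114 = -54263/476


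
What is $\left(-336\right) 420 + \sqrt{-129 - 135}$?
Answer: $-141120 + 2 i \sqrt{66} \approx -1.4112 \cdot 10^{5} + 16.248 i$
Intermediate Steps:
$\left(-336\right) 420 + \sqrt{-129 - 135} = -141120 + \sqrt{-264} = -141120 + 2 i \sqrt{66}$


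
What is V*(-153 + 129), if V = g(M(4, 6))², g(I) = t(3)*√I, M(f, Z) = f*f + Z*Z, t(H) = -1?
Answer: -1248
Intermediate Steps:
M(f, Z) = Z² + f² (M(f, Z) = f² + Z² = Z² + f²)
g(I) = -√I
V = 52 (V = (-√(6² + 4²))² = (-√(36 + 16))² = (-√52)² = (-2*√13)² = 52)
V*(-153 + 129) = 52*(-153 + 129) = 52*(-24) = -1248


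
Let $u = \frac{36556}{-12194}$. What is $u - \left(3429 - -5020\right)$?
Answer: $- \frac{3963987}{469} \approx -8452.0$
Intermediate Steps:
$u = - \frac{1406}{469}$ ($u = 36556 \left(- \frac{1}{12194}\right) = - \frac{1406}{469} \approx -2.9979$)
$u - \left(3429 - -5020\right) = - \frac{1406}{469} - \left(3429 - -5020\right) = - \frac{1406}{469} - \left(3429 + 5020\right) = - \frac{1406}{469} - 8449 = - \frac{3963987}{469}$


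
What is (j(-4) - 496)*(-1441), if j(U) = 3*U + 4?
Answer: 726264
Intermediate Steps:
j(U) = 4 + 3*U
(j(-4) - 496)*(-1441) = ((4 + 3*(-4)) - 496)*(-1441) = ((4 - 12) - 496)*(-1441) = (-8 - 496)*(-1441) = -504*(-1441) = 726264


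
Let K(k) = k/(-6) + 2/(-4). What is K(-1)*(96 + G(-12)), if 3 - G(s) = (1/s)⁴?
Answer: -2052863/62208 ≈ -33.000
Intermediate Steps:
G(s) = 3 - 1/s⁴ (G(s) = 3 - (1/s)⁴ = 3 - 1/s⁴)
K(k) = -½ - k/6 (K(k) = k*(-⅙) + 2*(-¼) = -k/6 - ½ = -½ - k/6)
K(-1)*(96 + G(-12)) = (-½ - ⅙*(-1))*(96 + (3 - 1/(-12)⁴)) = (-½ + ⅙)*(96 + (3 - 1*1/20736)) = -(96 + (3 - 1/20736))/3 = -(96 + 62207/20736)/3 = -⅓*2052863/20736 = -2052863/62208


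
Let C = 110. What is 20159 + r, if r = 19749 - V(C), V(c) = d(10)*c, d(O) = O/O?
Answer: 39798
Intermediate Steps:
d(O) = 1
V(c) = c (V(c) = 1*c = c)
r = 19639 (r = 19749 - 1*110 = 19749 - 110 = 19639)
20159 + r = 20159 + 19639 = 39798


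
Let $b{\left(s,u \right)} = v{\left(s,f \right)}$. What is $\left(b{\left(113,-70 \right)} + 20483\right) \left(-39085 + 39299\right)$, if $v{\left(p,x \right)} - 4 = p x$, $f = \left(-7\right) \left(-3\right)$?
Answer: $4892040$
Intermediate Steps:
$f = 21$
$v{\left(p,x \right)} = 4 + p x$
$b{\left(s,u \right)} = 4 + 21 s$ ($b{\left(s,u \right)} = 4 + s 21 = 4 + 21 s$)
$\left(b{\left(113,-70 \right)} + 20483\right) \left(-39085 + 39299\right) = \left(\left(4 + 21 \cdot 113\right) + 20483\right) \left(-39085 + 39299\right) = \left(\left(4 + 2373\right) + 20483\right) 214 = \left(2377 + 20483\right) 214 = 22860 \cdot 214 = 4892040$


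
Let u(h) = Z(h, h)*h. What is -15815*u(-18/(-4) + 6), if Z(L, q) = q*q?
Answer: -146462715/8 ≈ -1.8308e+7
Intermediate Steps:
Z(L, q) = q²
u(h) = h³ (u(h) = h²*h = h³)
-15815*u(-18/(-4) + 6) = -15815*(-18/(-4) + 6)³ = -15815*(-18*(-1)/4 + 6)³ = -15815*(-3*(-3/2) + 6)³ = -15815*(9/2 + 6)³ = -15815*(21/2)³ = -15815*9261/8 = -146462715/8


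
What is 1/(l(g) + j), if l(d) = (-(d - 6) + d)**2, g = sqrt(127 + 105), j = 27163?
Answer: 1/27199 ≈ 3.6766e-5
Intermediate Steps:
g = 2*sqrt(58) (g = sqrt(232) = 2*sqrt(58) ≈ 15.232)
l(d) = 36 (l(d) = (-(-6 + d) + d)**2 = ((6 - d) + d)**2 = 6**2 = 36)
1/(l(g) + j) = 1/(36 + 27163) = 1/27199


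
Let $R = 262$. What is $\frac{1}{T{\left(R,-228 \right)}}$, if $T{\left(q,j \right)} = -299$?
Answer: $- \frac{1}{299} \approx -0.0033445$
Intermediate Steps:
$\frac{1}{T{\left(R,-228 \right)}} = \frac{1}{-299} = - \frac{1}{299}$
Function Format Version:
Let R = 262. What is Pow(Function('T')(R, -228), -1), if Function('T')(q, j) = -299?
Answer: Rational(-1, 299) ≈ -0.0033445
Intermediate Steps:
Pow(Function('T')(R, -228), -1) = Pow(-299, -1) = Rational(-1, 299)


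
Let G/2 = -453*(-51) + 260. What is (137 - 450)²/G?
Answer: 97969/46726 ≈ 2.0967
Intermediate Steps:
G = 46726 (G = 2*(-453*(-51) + 260) = 2*(23103 + 260) = 2*23363 = 46726)
(137 - 450)²/G = (137 - 450)²/46726 = (-313)²*(1/46726) = 97969*(1/46726) = 97969/46726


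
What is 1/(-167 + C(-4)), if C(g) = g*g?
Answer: -1/151 ≈ -0.0066225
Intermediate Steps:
C(g) = g²
1/(-167 + C(-4)) = 1/(-167 + (-4)²) = 1/(-167 + 16) = 1/(-151) = -1/151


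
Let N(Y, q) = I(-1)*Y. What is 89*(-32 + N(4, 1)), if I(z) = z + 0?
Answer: -3204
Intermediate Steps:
I(z) = z
N(Y, q) = -Y
89*(-32 + N(4, 1)) = 89*(-32 - 1*4) = 89*(-32 - 4) = 89*(-36) = -3204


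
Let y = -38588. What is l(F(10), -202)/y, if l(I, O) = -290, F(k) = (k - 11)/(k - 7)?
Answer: 145/19294 ≈ 0.0075153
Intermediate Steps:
F(k) = (-11 + k)/(-7 + k)
l(F(10), -202)/y = -290/(-38588) = -290*(-1/38588) = 145/19294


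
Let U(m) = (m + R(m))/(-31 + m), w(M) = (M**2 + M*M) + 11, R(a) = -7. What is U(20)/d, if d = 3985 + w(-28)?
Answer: -1/4708 ≈ -0.00021240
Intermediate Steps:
w(M) = 11 + 2*M**2 (w(M) = (M**2 + M**2) + 11 = 2*M**2 + 11 = 11 + 2*M**2)
U(m) = (-7 + m)/(-31 + m) (U(m) = (m - 7)/(-31 + m) = (-7 + m)/(-31 + m))
d = 5564 (d = 3985 + (11 + 2*(-28)**2) = 3985 + (11 + 2*784) = 3985 + (11 + 1568) = 3985 + 1579 = 5564)
U(20)/d = ((-7 + 20)/(-31 + 20))/5564 = (13/(-11))*(1/5564) = -1/11*13*(1/5564) = -13/11*1/5564 = -1/4708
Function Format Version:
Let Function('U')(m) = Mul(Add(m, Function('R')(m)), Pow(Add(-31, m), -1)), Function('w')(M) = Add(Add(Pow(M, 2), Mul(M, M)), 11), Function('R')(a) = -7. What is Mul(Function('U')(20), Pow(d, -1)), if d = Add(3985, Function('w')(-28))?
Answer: Rational(-1, 4708) ≈ -0.00021240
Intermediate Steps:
Function('w')(M) = Add(11, Mul(2, Pow(M, 2))) (Function('w')(M) = Add(Add(Pow(M, 2), Pow(M, 2)), 11) = Add(Mul(2, Pow(M, 2)), 11) = Add(11, Mul(2, Pow(M, 2))))
Function('U')(m) = Mul(Pow(Add(-31, m), -1), Add(-7, m)) (Function('U')(m) = Mul(Add(m, -7), Pow(Add(-31, m), -1)) = Mul(Add(-7, m), Pow(Add(-31, m), -1)) = Mul(Pow(Add(-31, m), -1), Add(-7, m)))
d = 5564 (d = Add(3985, Add(11, Mul(2, Pow(-28, 2)))) = Add(3985, Add(11, Mul(2, 784))) = Add(3985, Add(11, 1568)) = Add(3985, 1579) = 5564)
Mul(Function('U')(20), Pow(d, -1)) = Mul(Mul(Pow(Add(-31, 20), -1), Add(-7, 20)), Pow(5564, -1)) = Mul(Mul(Pow(-11, -1), 13), Rational(1, 5564)) = Mul(Mul(Rational(-1, 11), 13), Rational(1, 5564)) = Mul(Rational(-13, 11), Rational(1, 5564)) = Rational(-1, 4708)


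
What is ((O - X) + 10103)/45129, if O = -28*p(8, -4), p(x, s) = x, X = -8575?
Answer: 18454/45129 ≈ 0.40892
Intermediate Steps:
O = -224 (O = -28*8 = -224)
((O - X) + 10103)/45129 = ((-224 - 1*(-8575)) + 10103)/45129 = ((-224 + 8575) + 10103)*(1/45129) = (8351 + 10103)*(1/45129) = 18454*(1/45129) = 18454/45129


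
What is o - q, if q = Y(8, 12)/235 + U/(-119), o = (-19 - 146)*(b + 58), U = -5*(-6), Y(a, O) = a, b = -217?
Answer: 733667873/27965 ≈ 26235.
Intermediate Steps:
U = 30
o = 26235 (o = (-19 - 146)*(-217 + 58) = -165*(-159) = 26235)
q = -6098/27965 (q = 8/235 + 30/(-119) = 8*(1/235) + 30*(-1/119) = 8/235 - 30/119 = -6098/27965 ≈ -0.21806)
o - q = 26235 - 1*(-6098/27965) = 26235 + 6098/27965 = 733667873/27965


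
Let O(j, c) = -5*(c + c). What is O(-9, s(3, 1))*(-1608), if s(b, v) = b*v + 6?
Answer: 144720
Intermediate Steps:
s(b, v) = 6 + b*v
O(j, c) = -10*c
O(-9, s(3, 1))*(-1608) = -10*(6 + 3*1)*(-1608) = -10*(6 + 3)*(-1608) = -10*9*(-1608) = -90*(-1608) = 144720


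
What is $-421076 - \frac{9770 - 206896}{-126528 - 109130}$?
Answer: $- \frac{49615062567}{117829} \approx -4.2108 \cdot 10^{5}$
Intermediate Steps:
$-421076 - \frac{9770 - 206896}{-126528 - 109130} = -421076 - - \frac{197126}{-235658} = -421076 - \left(-197126\right) \left(- \frac{1}{235658}\right) = -421076 - \frac{98563}{117829} = - \frac{49615062567}{117829}$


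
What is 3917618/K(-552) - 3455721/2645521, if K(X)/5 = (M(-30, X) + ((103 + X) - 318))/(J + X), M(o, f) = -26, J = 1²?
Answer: 5710627817693113/10489490765 ≈ 5.4441e+5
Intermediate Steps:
J = 1
K(X) = 5*(-241 + X)/(1 + X) (K(X) = 5*((-26 + ((103 + X) - 318))/(1 + X)) = 5*((-26 + (-215 + X))/(1 + X)) = 5*((-241 + X)/(1 + X)) = 5*(-241 + X)/(1 + X))
3917618/K(-552) - 3455721/2645521 = 3917618/((5*(-241 - 552)/(1 - 552))) - 3455721/2645521 = 3917618/((5*(-793)/(-551))) - 3455721*1/2645521 = 3917618/((5*(-1/551)*(-793))) - 3455721/2645521 = 3917618/(3965/551) - 3455721/2645521 = 3917618*(551/3965) - 3455721/2645521 = 2158607518/3965 - 3455721/2645521 = 5710627817693113/10489490765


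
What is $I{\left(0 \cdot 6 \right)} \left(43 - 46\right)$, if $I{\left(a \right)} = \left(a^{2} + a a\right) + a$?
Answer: $0$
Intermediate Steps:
$I{\left(a \right)} = a + 2 a^{2}$ ($I{\left(a \right)} = \left(a^{2} + a^{2}\right) + a = 2 a^{2} + a = a + 2 a^{2}$)
$I{\left(0 \cdot 6 \right)} \left(43 - 46\right) = 0 \cdot 6 \left(1 + 2 \cdot 0 \cdot 6\right) \left(43 - 46\right) = 0 \left(1 + 2 \cdot 0\right) \left(-3\right) = 0 \left(1 + 0\right) \left(-3\right) = 0 \cdot 1 \left(-3\right) = 0 \left(-3\right) = 0$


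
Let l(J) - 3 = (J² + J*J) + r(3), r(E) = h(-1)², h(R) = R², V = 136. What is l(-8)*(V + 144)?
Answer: 36960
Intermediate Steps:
r(E) = 1 (r(E) = ((-1)²)² = 1² = 1)
l(J) = 4 + 2*J² (l(J) = 3 + ((J² + J*J) + 1) = 3 + ((J² + J²) + 1) = 3 + (2*J² + 1) = 3 + (1 + 2*J²) = 4 + 2*J²)
l(-8)*(V + 144) = (4 + 2*(-8)²)*(136 + 144) = (4 + 2*64)*280 = (4 + 128)*280 = 132*280 = 36960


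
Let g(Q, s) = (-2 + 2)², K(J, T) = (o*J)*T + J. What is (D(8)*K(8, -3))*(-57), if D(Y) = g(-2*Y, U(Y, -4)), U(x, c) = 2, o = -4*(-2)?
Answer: 0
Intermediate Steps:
o = 8
K(J, T) = J + 8*J*T (K(J, T) = (8*J)*T + J = 8*J*T + J = J + 8*J*T)
g(Q, s) = 0 (g(Q, s) = 0² = 0)
D(Y) = 0
(D(8)*K(8, -3))*(-57) = (0*(8*(1 + 8*(-3))))*(-57) = (0*(8*(1 - 24)))*(-57) = (0*(8*(-23)))*(-57) = (0*(-184))*(-57) = 0*(-57) = 0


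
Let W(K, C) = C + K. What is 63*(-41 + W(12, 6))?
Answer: -1449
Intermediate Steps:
63*(-41 + W(12, 6)) = 63*(-41 + (6 + 12)) = 63*(-41 + 18) = 63*(-23) = -1449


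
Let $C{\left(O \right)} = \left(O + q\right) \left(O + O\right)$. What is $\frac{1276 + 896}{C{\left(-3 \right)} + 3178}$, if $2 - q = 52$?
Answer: $\frac{543}{874} \approx 0.62128$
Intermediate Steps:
$q = -50$ ($q = 2 - 52 = -50$)
$C{\left(O \right)} = 2 O \left(-50 + O\right)$ ($C{\left(O \right)} = \left(O - 50\right) \left(O + O\right) = \left(-50 + O\right) 2 O = 2 O \left(-50 + O\right)$)
$\frac{1276 + 896}{C{\left(-3 \right)} + 3178} = \frac{1276 + 896}{2 \left(-3\right) \left(-50 - 3\right) + 3178} = \frac{2172}{2 \left(-3\right) \left(-53\right) + 3178} = \frac{2172}{318 + 3178} = \frac{2172}{3496} = 2172 \cdot \frac{1}{3496} = \frac{543}{874}$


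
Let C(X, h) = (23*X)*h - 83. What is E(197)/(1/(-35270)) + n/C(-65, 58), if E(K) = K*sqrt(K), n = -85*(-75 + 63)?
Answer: -340/28931 - 6948190*sqrt(197) ≈ -9.7522e+7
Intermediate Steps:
C(X, h) = -83 + 23*X*h (C(X, h) = 23*X*h - 83 = -83 + 23*X*h)
n = 1020 (n = -85*(-12) = 1020)
E(K) = K**(3/2)
E(197)/(1/(-35270)) + n/C(-65, 58) = 197**(3/2)/(1/(-35270)) + 1020/(-83 + 23*(-65)*58) = (197*sqrt(197))/(-1/35270) + 1020/(-83 - 86710) = (197*sqrt(197))*(-35270) + 1020/(-86793) = -6948190*sqrt(197) + 1020*(-1/86793) = -6948190*sqrt(197) - 340/28931 = -340/28931 - 6948190*sqrt(197)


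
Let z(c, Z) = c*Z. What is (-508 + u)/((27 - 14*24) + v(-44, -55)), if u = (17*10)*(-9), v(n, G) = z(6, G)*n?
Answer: -2038/14211 ≈ -0.14341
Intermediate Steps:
z(c, Z) = Z*c
v(n, G) = 6*G*n (v(n, G) = (G*6)*n = (6*G)*n = 6*G*n)
u = -1530 (u = 170*(-9) = -1530)
(-508 + u)/((27 - 14*24) + v(-44, -55)) = (-508 - 1530)/((27 - 14*24) + 6*(-55)*(-44)) = -2038/((27 - 336) + 14520) = -2038/(-309 + 14520) = -2038/14211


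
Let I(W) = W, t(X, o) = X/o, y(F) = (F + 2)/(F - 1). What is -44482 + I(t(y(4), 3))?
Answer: -133444/3 ≈ -44481.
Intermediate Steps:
y(F) = (2 + F)/(-1 + F)
-44482 + I(t(y(4), 3)) = -44482 + ((2 + 4)/(-1 + 4))/3 = -44482 + (6/3)*(⅓) = -44482 + ((⅓)*6)*(⅓) = -44482 + 2*(⅓) = -44482 + ⅔ = -133444/3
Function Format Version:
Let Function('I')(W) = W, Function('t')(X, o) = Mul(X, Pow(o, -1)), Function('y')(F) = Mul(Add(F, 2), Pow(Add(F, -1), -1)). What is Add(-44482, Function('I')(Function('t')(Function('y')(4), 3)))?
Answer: Rational(-133444, 3) ≈ -44481.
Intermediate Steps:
Function('y')(F) = Mul(Pow(Add(-1, F), -1), Add(2, F)) (Function('y')(F) = Mul(Add(2, F), Pow(Add(-1, F), -1)) = Mul(Pow(Add(-1, F), -1), Add(2, F)))
Add(-44482, Function('I')(Function('t')(Function('y')(4), 3))) = Add(-44482, Mul(Mul(Pow(Add(-1, 4), -1), Add(2, 4)), Pow(3, -1))) = Add(-44482, Mul(Mul(Pow(3, -1), 6), Rational(1, 3))) = Add(-44482, Mul(Mul(Rational(1, 3), 6), Rational(1, 3))) = Add(-44482, Mul(2, Rational(1, 3))) = Add(-44482, Rational(2, 3)) = Rational(-133444, 3)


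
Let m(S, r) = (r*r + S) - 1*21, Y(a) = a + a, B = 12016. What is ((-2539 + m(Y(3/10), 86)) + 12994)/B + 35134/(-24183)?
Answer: 45136279/1452914640 ≈ 0.031066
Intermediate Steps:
Y(a) = 2*a
m(S, r) = -21 + S + r**2 (m(S, r) = (r**2 + S) - 21 = (S + r**2) - 21 = -21 + S + r**2)
((-2539 + m(Y(3/10), 86)) + 12994)/B + 35134/(-24183) = ((-2539 + (-21 + 2*(3/10) + 86**2)) + 12994)/12016 + 35134/(-24183) = ((-2539 + (-21 + 2*(3*(1/10)) + 7396)) + 12994)*(1/12016) + 35134*(-1/24183) = ((-2539 + (-21 + 2*(3/10) + 7396)) + 12994)*(1/12016) - 35134/24183 = ((-2539 + (-21 + 3/5 + 7396)) + 12994)*(1/12016) - 35134/24183 = ((-2539 + 36878/5) + 12994)*(1/12016) - 35134/24183 = (24183/5 + 12994)*(1/12016) - 35134/24183 = (89153/5)*(1/12016) - 35134/24183 = 89153/60080 - 35134/24183 = 45136279/1452914640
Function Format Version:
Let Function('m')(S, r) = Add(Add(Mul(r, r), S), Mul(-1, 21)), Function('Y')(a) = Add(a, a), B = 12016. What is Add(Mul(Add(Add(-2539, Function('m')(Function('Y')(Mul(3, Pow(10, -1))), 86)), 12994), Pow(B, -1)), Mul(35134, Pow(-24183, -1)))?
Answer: Rational(45136279, 1452914640) ≈ 0.031066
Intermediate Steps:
Function('Y')(a) = Mul(2, a)
Function('m')(S, r) = Add(-21, S, Pow(r, 2)) (Function('m')(S, r) = Add(Add(Pow(r, 2), S), -21) = Add(Add(S, Pow(r, 2)), -21) = Add(-21, S, Pow(r, 2)))
Add(Mul(Add(Add(-2539, Function('m')(Function('Y')(Mul(3, Pow(10, -1))), 86)), 12994), Pow(B, -1)), Mul(35134, Pow(-24183, -1))) = Add(Mul(Add(Add(-2539, Add(-21, Mul(2, Mul(3, Pow(10, -1))), Pow(86, 2))), 12994), Pow(12016, -1)), Mul(35134, Pow(-24183, -1))) = Add(Mul(Add(Add(-2539, Add(-21, Mul(2, Mul(3, Rational(1, 10))), 7396)), 12994), Rational(1, 12016)), Mul(35134, Rational(-1, 24183))) = Add(Mul(Add(Add(-2539, Add(-21, Mul(2, Rational(3, 10)), 7396)), 12994), Rational(1, 12016)), Rational(-35134, 24183)) = Add(Mul(Add(Add(-2539, Add(-21, Rational(3, 5), 7396)), 12994), Rational(1, 12016)), Rational(-35134, 24183)) = Add(Mul(Add(Add(-2539, Rational(36878, 5)), 12994), Rational(1, 12016)), Rational(-35134, 24183)) = Add(Mul(Add(Rational(24183, 5), 12994), Rational(1, 12016)), Rational(-35134, 24183)) = Add(Mul(Rational(89153, 5), Rational(1, 12016)), Rational(-35134, 24183)) = Add(Rational(89153, 60080), Rational(-35134, 24183)) = Rational(45136279, 1452914640)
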